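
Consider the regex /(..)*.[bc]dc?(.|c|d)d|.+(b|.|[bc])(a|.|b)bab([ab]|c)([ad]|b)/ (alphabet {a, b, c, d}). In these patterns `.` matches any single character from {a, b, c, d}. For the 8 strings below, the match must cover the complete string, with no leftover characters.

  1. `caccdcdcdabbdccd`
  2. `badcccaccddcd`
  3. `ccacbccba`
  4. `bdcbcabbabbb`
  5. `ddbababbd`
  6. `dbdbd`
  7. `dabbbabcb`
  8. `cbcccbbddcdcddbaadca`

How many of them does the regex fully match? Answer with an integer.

1 → match
2 → no match
3 → no match
4 → match
5 → match
6 → match
7 → match
8 → no match
Total matched: 5

5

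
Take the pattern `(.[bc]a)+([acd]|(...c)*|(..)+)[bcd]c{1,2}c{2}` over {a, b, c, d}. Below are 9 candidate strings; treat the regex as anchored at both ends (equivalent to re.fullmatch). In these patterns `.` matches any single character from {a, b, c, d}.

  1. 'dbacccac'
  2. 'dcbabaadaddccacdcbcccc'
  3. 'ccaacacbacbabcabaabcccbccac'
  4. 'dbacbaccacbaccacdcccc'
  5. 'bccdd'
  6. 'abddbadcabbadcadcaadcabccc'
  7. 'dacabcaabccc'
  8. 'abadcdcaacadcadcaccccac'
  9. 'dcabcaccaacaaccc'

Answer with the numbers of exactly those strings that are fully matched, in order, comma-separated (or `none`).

4

1. 'dbacccac' → no match
2 → no match
3 → no match
4 → match
5. 'bccdd' → no match — must end with 'c'
6 → no match
7. 'dacabcaabccc' → no match
8 → no match
9 → no match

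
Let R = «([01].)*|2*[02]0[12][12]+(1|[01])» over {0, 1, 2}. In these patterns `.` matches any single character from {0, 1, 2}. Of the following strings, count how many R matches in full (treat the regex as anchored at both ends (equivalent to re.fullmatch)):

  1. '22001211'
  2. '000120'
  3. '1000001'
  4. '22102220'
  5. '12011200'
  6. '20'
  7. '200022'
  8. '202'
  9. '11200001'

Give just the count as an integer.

2

1 → match
2 → no match
3 → no match
4 → no match
5 → match
6 → no match
7 → no match
8 → no match
9 → no match
Total matched: 2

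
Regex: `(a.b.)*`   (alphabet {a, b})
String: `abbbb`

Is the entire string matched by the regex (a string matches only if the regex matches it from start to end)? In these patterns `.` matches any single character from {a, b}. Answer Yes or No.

No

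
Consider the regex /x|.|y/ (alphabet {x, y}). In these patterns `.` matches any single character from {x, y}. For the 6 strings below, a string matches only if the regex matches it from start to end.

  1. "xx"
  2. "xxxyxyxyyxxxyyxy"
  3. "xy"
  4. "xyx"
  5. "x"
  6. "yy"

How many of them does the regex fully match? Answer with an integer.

1

1 → no match
2 → no match
3 → no match
4 → no match
5 → match
6 → no match
Total matched: 1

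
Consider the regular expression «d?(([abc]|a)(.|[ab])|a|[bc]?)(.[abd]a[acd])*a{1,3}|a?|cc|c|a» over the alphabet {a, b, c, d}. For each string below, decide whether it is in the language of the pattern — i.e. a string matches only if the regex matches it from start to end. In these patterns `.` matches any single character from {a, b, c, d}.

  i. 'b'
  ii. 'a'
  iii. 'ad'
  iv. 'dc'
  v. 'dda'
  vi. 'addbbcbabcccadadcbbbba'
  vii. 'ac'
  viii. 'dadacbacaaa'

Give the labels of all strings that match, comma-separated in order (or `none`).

i → no match
ii → match
iii → no match
iv → no match
v → no match
vi → no match
vii → no match
viii → no match

ii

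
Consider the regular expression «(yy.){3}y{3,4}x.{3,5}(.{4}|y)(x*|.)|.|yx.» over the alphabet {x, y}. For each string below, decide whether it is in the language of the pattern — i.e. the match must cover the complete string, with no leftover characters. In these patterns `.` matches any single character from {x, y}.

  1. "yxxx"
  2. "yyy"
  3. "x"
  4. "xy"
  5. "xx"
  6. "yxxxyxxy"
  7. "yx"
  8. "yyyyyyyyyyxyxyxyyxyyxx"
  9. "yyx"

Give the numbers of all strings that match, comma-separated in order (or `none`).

1 → no match
2 → no match
3 → match
4 → no match
5 → no match
6 → no match
7 → no match
8 → no match
9 → no match

3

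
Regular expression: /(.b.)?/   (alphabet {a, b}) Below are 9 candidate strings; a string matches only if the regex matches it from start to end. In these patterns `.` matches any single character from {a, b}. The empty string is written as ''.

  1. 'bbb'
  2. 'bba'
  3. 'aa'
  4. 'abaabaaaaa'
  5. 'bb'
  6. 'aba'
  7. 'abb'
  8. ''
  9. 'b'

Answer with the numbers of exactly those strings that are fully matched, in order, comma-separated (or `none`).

1, 2, 6, 7, 8

1 → match
2 → match
3 → no match
4 → no match
5 → no match
6 → match
7 → match
8 → match
9 → no match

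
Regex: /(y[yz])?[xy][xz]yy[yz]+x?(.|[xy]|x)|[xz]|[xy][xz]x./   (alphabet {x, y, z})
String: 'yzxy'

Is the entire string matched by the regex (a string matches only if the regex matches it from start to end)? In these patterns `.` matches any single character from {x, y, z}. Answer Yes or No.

Yes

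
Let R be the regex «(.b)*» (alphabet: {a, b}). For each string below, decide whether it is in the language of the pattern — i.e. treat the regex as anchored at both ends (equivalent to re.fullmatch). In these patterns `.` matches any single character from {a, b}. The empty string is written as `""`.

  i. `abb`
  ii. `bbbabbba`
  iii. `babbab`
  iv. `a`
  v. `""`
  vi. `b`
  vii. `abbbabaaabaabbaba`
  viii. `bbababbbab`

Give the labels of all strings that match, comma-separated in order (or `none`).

v, viii

i → no match
ii → no match
iii → no match
iv → no match
v → match
vi → no match
vii → no match
viii → match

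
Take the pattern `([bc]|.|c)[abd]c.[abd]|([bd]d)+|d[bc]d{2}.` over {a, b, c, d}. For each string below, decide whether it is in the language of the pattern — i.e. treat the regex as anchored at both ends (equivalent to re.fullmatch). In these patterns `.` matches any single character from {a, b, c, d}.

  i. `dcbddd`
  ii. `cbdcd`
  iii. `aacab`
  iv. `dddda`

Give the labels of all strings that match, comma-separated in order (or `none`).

i → no match
ii → no match
iii → match
iv → no match

iii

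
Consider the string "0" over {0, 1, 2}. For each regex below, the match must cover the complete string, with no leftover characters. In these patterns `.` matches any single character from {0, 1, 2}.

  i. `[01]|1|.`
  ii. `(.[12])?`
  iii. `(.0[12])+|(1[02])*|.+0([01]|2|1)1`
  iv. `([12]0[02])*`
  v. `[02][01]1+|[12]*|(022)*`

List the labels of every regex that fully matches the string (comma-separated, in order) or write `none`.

i → match
ii → no match
iii → no match
iv → no match
v → no match

i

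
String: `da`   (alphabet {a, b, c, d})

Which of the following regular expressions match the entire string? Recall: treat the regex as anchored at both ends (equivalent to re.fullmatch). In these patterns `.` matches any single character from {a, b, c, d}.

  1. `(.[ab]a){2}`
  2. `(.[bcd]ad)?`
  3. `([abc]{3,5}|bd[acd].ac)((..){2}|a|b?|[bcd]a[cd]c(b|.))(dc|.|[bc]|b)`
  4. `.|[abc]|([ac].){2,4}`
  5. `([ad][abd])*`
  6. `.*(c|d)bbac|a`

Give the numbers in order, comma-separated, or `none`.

5

1 → no match
2 → no match
3 → no match
4 → no match
5 → match
6 → no match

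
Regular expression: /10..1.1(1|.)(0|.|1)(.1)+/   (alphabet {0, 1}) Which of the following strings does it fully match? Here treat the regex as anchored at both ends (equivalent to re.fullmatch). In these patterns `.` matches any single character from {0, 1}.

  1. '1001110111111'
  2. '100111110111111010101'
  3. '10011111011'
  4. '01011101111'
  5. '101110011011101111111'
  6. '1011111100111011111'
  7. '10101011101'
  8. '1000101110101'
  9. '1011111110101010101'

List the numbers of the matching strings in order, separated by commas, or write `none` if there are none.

1 → no match
2 → match
3 → match
4 → no match — must start with '10'
5 → no match
6 → match
7 → match
8 → match
9 → match

2, 3, 6, 7, 8, 9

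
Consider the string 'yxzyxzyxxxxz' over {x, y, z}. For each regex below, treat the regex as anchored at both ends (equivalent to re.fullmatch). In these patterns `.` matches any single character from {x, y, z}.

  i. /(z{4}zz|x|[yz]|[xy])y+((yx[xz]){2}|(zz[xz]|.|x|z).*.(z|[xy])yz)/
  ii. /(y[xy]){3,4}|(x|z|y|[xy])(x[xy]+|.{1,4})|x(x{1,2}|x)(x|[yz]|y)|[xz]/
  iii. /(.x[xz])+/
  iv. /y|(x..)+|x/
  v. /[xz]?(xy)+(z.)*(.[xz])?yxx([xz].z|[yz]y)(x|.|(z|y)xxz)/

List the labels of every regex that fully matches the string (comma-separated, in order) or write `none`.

iii

i → no match
ii → no match
iii → match
iv → no match
v → no match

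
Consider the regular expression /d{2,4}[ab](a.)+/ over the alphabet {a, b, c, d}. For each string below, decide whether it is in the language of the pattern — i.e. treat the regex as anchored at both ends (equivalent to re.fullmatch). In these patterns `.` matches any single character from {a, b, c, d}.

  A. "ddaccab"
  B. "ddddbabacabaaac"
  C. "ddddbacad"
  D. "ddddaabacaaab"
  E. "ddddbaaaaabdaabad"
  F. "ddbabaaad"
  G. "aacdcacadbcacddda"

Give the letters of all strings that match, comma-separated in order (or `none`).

B, C, D, F

A. "ddaccab" → no match
B → match
C. "ddddbacad" → match
D → match
E → no match
F. "ddbabaaad" → match
G → no match — must start with "d"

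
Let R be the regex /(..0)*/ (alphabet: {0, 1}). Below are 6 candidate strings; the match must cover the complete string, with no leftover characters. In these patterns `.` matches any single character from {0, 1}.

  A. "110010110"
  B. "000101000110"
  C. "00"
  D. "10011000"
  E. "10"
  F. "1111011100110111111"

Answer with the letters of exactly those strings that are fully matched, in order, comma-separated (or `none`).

A

A. "110010110" → match
B. "000101000110" → no match
C. "00" → no match
D. "10011000" → no match
E. "10" → no match
F → no match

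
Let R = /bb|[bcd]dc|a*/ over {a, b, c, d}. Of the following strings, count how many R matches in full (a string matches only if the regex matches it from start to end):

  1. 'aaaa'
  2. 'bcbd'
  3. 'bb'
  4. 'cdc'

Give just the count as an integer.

3

1 → match
2 → no match
3 → match
4 → match
Total matched: 3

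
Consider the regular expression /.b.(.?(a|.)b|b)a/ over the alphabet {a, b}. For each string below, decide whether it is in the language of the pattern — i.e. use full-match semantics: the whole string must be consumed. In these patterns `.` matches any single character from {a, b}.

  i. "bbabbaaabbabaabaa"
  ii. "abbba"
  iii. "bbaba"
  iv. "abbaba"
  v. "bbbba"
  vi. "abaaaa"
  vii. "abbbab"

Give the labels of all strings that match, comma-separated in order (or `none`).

ii, iii, iv, v

i → no match — must end with "ba"
ii → match
iii → match
iv → match
v → match
vi → no match — must end with "ba"
vii → no match — must end with "ba"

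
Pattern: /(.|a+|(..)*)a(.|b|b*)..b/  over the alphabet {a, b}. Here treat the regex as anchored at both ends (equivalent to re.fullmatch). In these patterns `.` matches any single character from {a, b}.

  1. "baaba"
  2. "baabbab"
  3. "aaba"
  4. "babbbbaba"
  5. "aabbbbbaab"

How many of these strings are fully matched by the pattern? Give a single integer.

2

1 → no match — must end with "b"
2 → match
3 → no match — must end with "b"
4 → no match — must end with "b"
5 → match
Total matched: 2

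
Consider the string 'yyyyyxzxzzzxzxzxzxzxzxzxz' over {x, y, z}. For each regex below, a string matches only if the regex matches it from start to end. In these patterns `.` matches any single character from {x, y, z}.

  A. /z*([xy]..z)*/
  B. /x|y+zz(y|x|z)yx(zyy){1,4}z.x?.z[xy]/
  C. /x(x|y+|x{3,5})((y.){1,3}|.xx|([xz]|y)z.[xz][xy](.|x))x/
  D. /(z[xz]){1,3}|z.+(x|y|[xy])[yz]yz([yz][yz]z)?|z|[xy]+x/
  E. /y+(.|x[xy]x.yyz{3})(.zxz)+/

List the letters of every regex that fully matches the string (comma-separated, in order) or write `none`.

E

A → no match
B → no match
C → no match — must start with 'x'
D → no match
E → match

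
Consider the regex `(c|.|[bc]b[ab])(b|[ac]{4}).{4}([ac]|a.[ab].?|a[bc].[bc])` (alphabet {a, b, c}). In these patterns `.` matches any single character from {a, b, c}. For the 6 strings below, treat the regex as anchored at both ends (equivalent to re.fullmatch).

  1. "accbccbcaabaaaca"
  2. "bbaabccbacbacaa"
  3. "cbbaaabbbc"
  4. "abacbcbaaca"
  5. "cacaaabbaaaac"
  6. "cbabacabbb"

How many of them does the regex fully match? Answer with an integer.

2

1 → no match
2 → no match
3 → no match
4 → no match
5 → match
6 → match
Total matched: 2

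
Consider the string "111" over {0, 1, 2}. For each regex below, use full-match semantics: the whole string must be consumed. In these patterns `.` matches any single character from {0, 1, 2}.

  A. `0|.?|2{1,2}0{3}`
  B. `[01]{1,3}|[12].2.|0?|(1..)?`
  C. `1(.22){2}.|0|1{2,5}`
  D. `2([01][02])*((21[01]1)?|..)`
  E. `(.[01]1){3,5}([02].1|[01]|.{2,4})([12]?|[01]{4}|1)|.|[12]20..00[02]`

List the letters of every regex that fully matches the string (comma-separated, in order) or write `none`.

A → no match
B → match
C → match
D → no match — must start with "2"
E → no match

B, C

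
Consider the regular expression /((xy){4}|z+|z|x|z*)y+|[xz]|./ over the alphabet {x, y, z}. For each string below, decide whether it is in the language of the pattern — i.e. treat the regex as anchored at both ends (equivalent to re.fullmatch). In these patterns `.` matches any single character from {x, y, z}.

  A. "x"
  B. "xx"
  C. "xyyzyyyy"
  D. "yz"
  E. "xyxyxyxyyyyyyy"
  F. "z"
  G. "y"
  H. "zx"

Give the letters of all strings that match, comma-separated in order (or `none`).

A → match
B → no match
C → no match
D → no match
E → match
F → match
G → match
H → no match

A, E, F, G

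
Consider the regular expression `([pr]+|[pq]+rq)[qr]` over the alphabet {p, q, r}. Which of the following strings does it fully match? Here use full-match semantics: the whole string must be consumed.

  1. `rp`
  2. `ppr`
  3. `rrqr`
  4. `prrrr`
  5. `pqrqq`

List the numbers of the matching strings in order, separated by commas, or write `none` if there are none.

2, 4, 5

1. `rp` → no match
2. `ppr` → match
3. `rrqr` → no match
4. `prrrr` → match
5. `pqrqq` → match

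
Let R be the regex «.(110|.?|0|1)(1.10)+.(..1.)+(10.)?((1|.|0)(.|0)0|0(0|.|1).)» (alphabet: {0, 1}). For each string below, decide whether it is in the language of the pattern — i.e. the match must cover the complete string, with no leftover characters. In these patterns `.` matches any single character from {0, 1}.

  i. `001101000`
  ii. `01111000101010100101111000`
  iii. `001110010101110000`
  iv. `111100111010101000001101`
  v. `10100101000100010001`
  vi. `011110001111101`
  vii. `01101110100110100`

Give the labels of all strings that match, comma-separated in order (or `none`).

iii

i → no match
ii → no match
iii → match
iv → no match
v → no match
vi → no match
vii → no match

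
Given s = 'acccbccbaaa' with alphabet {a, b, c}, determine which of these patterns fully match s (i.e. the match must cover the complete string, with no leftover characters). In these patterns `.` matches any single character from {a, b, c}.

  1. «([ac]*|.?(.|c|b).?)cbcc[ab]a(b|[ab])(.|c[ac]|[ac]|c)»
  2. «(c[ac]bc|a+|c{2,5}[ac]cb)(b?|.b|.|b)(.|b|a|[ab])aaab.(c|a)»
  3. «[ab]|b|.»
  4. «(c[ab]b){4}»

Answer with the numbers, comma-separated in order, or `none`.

1

1 → match
2 → no match
3 → no match
4 → no match — must start with 'c'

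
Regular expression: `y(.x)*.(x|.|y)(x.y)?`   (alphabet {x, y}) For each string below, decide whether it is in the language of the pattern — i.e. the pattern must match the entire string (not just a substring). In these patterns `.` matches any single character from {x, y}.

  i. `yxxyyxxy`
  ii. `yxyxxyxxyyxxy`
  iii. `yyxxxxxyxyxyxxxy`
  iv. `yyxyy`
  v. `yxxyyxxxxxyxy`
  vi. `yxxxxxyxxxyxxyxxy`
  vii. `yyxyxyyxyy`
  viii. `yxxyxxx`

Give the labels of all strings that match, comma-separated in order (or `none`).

i, iii, iv, vii, viii

i → match
ii → no match
iii → match
iv → match
v → no match
vi → no match
vii → match
viii → match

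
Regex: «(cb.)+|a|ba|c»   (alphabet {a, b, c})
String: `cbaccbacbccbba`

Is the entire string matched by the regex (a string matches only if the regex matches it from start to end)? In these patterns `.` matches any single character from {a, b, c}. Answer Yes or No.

No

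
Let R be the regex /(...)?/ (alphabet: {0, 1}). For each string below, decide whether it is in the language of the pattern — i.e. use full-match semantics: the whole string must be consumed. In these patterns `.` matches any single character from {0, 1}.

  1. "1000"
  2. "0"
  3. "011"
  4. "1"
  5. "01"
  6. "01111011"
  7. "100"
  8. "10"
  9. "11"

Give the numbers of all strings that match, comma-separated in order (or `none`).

3, 7

1 → no match
2 → no match
3 → match
4 → no match
5 → no match
6 → no match
7 → match
8 → no match
9 → no match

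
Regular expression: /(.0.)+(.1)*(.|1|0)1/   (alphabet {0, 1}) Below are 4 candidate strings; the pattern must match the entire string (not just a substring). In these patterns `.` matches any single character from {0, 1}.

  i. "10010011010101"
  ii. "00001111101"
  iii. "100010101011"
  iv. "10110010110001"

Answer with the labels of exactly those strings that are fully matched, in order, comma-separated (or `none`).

i → match
ii → match
iii → no match
iv → match

i, ii, iv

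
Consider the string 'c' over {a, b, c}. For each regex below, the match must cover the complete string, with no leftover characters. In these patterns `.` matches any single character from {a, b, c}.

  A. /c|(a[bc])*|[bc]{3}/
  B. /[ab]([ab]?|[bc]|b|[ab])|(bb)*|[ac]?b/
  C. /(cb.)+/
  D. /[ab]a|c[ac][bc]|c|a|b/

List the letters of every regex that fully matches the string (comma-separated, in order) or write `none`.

A → match
B → no match
C → no match — must start with 'cb'
D → match

A, D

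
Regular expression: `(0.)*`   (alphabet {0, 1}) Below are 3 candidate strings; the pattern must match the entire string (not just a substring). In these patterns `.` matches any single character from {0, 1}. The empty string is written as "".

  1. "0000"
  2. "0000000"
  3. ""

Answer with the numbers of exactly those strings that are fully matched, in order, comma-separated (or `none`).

1 → match
2 → no match
3 → match

1, 3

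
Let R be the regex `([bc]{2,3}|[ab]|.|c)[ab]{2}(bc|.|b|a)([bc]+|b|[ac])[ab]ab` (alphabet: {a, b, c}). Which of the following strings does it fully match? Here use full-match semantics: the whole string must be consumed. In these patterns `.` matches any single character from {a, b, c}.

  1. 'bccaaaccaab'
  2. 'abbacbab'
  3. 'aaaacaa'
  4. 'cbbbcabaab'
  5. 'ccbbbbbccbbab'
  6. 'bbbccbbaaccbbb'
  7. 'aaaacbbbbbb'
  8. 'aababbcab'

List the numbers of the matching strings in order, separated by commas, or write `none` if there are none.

1 → match
2 → match
3 → no match — must end with 'ab'
4 → no match
5 → match
6 → no match — must end with 'ab'
7 → no match — must end with 'ab'
8 → no match

1, 2, 5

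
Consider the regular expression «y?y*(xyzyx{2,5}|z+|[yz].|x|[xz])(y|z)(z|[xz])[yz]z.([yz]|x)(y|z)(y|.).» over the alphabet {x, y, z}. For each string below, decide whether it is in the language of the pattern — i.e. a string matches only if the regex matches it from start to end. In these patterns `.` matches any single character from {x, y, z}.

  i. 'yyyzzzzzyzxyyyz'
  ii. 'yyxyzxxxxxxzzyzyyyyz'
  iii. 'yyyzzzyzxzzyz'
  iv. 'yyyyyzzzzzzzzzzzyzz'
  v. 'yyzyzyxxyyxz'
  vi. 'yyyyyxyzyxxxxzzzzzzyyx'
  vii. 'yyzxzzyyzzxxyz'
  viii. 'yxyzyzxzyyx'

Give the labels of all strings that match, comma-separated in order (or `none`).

i, iii, iv, vi, viii

i → match
ii → no match
iii → match
iv → match
v → no match
vi → match
vii → no match
viii → match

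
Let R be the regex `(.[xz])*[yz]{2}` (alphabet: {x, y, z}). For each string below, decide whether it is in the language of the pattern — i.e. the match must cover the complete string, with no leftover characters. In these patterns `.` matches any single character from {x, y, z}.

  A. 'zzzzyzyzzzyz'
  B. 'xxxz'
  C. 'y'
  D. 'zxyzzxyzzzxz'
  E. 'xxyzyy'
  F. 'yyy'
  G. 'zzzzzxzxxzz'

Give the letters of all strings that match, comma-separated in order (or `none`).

A → match
B → no match
C → no match
D → no match
E → match
F → no match
G → no match

A, E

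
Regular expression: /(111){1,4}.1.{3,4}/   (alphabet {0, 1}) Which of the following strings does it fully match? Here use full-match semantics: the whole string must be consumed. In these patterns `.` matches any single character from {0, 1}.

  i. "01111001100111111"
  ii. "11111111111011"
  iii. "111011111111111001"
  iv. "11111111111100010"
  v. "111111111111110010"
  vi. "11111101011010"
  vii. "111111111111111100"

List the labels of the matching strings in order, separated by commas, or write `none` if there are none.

i → no match — must start with "111"
ii → match
iii → no match
iv → no match
v → match
vi → no match
vii → match

ii, v, vii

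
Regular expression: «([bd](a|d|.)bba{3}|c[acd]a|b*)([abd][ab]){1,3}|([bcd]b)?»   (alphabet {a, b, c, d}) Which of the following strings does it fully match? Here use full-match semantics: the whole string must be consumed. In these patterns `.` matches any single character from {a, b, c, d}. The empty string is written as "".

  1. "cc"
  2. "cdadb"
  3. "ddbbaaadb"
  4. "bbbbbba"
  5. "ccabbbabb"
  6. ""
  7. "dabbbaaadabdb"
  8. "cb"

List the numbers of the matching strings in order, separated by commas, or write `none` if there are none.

1 → no match
2 → match
3 → match
4 → match
5 → match
6 → match
7 → no match
8 → match

2, 3, 4, 5, 6, 8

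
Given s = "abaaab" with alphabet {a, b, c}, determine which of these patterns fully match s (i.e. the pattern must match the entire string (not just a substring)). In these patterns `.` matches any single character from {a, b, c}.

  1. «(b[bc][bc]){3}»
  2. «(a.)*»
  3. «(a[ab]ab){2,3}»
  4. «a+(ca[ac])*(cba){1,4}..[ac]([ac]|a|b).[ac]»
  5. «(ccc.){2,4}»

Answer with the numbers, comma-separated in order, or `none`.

1 → no match — must start with "b"
2 → match
3 → no match
4 → no match
5 → no match — must start with "ccc"

2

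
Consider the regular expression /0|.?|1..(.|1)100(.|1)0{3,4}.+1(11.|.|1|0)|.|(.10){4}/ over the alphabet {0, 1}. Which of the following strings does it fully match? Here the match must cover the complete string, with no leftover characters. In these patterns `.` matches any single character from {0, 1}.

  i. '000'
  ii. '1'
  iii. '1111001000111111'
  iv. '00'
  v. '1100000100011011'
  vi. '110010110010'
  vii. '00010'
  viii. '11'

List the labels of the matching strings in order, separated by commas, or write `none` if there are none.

i → no match
ii → match
iii → no match
iv → no match
v → no match
vi → match
vii → no match
viii → no match

ii, vi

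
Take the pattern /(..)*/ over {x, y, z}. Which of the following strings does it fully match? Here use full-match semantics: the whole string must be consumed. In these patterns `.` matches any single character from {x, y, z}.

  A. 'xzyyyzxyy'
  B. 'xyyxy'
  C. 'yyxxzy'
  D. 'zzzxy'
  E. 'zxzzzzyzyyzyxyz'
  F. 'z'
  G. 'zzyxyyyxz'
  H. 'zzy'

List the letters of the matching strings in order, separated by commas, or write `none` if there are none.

C

A → no match
B → no match
C → match
D → no match
E → no match
F → no match
G → no match
H → no match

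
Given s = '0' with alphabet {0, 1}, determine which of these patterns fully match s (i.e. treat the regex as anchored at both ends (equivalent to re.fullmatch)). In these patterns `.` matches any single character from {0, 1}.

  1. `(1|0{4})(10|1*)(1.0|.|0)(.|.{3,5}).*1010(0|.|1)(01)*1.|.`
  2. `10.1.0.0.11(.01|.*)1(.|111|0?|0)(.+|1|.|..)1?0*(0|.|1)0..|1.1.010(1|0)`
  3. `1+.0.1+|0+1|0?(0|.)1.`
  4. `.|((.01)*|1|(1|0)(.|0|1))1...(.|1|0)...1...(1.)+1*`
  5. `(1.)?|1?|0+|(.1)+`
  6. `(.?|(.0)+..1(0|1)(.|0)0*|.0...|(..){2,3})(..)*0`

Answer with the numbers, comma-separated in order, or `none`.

1, 4, 5, 6

1 → match
2 → no match
3 → no match
4 → match
5 → match
6 → match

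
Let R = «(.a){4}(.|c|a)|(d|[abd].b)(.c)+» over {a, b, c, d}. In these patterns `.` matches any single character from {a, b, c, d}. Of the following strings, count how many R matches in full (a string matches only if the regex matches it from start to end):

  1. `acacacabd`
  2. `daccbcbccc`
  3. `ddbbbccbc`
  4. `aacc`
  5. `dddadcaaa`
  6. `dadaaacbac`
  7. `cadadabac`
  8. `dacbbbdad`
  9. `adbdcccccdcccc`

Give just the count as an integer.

1 → no match
2 → no match
3 → no match
4 → no match
5 → no match
6 → no match
7 → match
8 → no match
9 → no match
Total matched: 1

1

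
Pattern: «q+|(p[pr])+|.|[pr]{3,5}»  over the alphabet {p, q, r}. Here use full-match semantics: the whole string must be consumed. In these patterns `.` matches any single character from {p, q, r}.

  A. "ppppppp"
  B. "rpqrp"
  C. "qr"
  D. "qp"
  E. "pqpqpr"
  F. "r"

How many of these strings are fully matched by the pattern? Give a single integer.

1

A → no match
B → no match
C → no match
D → no match
E → no match
F → match
Total matched: 1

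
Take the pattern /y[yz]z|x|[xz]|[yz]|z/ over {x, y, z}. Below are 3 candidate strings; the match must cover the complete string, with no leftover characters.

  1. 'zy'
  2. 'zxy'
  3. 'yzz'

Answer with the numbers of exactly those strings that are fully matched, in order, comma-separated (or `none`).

1 → no match
2 → no match
3 → match

3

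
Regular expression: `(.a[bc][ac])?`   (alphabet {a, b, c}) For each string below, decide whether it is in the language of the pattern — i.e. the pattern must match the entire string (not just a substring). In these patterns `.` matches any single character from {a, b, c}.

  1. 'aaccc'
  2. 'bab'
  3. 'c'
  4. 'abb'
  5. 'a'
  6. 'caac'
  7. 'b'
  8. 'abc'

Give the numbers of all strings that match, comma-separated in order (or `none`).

none

1 → no match
2 → no match
3 → no match
4 → no match
5 → no match
6 → no match
7 → no match
8 → no match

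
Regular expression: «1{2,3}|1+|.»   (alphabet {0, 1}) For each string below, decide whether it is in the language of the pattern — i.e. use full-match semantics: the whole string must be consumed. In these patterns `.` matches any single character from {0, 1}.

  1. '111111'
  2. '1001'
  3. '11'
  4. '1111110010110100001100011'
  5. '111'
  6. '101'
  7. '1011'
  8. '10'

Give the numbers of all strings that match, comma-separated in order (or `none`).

1, 3, 5

1 → match
2 → no match
3 → match
4 → no match
5 → match
6 → no match
7 → no match
8 → no match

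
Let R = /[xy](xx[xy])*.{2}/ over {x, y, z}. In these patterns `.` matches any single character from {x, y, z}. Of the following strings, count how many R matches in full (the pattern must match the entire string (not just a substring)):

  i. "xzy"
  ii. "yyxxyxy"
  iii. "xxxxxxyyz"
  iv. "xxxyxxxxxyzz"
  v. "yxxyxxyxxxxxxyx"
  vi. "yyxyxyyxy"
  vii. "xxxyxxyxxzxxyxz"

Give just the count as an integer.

i → match
ii → no match
iii → match
iv → match
v → match
vi → no match
vii → no match
Total matched: 4

4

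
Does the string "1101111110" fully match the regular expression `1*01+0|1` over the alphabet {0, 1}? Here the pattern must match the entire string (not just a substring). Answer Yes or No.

Yes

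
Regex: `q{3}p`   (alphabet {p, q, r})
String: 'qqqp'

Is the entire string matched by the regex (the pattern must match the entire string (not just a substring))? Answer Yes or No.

Yes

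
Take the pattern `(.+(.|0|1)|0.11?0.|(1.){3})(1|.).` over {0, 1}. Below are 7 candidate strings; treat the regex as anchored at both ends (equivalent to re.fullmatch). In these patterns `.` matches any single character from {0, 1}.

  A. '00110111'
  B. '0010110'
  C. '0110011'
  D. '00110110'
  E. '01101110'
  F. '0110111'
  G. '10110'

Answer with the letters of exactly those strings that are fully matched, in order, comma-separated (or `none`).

A, B, C, D, E, F, G

A → match
B → match
C → match
D → match
E → match
F → match
G → match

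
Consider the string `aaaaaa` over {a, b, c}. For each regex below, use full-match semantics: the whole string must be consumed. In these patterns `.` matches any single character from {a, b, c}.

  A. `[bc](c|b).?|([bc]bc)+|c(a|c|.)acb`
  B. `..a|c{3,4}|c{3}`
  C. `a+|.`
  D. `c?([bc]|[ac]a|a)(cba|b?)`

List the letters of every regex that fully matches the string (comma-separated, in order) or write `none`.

C

A → no match
B → no match
C → match
D → no match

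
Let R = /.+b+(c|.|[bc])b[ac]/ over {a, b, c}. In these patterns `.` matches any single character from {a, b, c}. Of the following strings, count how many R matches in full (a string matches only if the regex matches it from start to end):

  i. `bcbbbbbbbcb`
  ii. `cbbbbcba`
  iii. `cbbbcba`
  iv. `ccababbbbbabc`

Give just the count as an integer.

i → no match
ii → match
iii → match
iv → match
Total matched: 3

3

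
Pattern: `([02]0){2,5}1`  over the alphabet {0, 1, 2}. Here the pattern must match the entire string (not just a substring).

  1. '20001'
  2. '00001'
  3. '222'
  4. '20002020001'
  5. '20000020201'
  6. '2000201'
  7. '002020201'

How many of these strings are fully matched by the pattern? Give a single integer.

1 → match
2 → match
3 → no match — must end with '01'
4 → match
5 → match
6 → match
7 → match
Total matched: 6

6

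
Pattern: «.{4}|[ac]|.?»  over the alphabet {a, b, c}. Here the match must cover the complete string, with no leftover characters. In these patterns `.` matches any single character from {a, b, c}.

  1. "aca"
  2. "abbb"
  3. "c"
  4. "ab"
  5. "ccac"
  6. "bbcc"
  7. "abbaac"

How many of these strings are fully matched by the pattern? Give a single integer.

1 → no match
2 → match
3 → match
4 → no match
5 → match
6 → match
7 → no match
Total matched: 4

4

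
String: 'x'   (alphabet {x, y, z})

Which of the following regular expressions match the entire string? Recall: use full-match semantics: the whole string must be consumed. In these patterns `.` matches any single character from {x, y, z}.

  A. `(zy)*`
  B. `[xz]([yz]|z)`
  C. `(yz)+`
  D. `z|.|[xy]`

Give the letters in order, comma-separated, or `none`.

A → no match
B → no match
C → no match — must start with 'yz'
D → match

D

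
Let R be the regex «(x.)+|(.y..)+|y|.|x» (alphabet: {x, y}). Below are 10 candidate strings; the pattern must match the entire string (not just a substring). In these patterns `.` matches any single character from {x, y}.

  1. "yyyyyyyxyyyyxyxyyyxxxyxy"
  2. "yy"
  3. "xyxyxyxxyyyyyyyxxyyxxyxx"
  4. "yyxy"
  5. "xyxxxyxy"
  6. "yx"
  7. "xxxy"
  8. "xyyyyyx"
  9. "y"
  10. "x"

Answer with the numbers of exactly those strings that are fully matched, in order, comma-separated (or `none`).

1 → match
2. "yy" → no match
3 → match
4. "yyxy" → match
5. "xyxxxyxy" → match
6. "yx" → no match
7. "xxxy" → match
8. "xyyyyyx" → no match
9. "y" → match
10. "x" → match

1, 3, 4, 5, 7, 9, 10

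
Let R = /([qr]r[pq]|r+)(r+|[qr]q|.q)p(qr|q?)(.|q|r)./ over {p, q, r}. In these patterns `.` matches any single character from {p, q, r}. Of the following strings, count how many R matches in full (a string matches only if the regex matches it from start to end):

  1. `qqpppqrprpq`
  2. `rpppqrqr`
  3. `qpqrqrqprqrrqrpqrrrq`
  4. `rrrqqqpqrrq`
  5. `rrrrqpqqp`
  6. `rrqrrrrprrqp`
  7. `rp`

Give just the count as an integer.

1. `qqpppqrprpq` → no match
2. `rpppqrqr` → no match
3 → no match
4. `rrrqqqpqrrq` → no match
5. `rrrrqpqqp` → match
6. `rrqrrrrprrqp` → no match
7. `rp` → no match
Total matched: 1

1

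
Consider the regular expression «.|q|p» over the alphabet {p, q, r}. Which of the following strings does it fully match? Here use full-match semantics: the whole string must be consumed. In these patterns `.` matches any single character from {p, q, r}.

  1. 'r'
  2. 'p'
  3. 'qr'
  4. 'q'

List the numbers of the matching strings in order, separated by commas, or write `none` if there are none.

1, 2, 4

1 → match
2 → match
3 → no match
4 → match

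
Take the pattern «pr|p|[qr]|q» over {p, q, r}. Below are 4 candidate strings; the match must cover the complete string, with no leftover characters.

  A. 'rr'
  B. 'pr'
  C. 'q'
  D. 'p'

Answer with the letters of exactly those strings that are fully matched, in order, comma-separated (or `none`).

B, C, D

A. 'rr' → no match
B. 'pr' → match
C. 'q' → match
D. 'p' → match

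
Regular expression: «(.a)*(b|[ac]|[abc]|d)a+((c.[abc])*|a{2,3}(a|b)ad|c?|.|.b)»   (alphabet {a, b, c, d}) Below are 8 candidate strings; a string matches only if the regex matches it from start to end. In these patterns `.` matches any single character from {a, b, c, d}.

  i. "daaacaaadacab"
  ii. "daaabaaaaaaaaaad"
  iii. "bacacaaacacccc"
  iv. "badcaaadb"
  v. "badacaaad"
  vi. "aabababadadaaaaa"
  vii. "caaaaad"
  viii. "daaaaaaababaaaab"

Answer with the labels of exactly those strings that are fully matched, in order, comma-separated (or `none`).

i → match
ii → match
iii → match
iv → no match
v → match
vi → match
vii → match
viii → match

i, ii, iii, v, vi, vii, viii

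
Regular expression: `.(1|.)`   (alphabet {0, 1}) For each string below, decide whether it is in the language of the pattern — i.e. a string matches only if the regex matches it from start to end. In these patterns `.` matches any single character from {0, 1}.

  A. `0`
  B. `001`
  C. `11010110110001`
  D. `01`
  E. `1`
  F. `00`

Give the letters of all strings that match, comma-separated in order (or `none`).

A → no match
B → no match
C → no match
D → match
E → no match
F → match

D, F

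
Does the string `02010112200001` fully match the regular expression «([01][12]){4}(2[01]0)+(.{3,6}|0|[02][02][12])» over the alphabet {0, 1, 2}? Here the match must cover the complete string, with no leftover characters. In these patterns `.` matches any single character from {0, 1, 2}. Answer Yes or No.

Yes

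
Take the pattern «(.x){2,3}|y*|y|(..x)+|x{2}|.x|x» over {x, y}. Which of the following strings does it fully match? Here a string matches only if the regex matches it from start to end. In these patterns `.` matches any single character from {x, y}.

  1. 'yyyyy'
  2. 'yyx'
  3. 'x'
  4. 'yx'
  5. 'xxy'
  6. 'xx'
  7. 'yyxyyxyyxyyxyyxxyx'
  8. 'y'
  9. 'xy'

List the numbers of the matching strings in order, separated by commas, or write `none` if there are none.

1, 2, 3, 4, 6, 7, 8

1. 'yyyyy' → match
2. 'yyx' → match
3. 'x' → match
4. 'yx' → match
5. 'xxy' → no match
6. 'xx' → match
7 → match
8. 'y' → match
9. 'xy' → no match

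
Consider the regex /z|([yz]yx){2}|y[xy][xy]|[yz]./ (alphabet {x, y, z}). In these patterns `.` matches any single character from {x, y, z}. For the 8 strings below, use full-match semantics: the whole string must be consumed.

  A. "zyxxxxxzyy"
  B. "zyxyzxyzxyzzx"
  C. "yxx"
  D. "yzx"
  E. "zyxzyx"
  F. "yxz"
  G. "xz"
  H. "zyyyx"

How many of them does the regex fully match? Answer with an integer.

A → no match
B → no match
C → match
D → no match
E → match
F → no match
G → no match
H → no match
Total matched: 2

2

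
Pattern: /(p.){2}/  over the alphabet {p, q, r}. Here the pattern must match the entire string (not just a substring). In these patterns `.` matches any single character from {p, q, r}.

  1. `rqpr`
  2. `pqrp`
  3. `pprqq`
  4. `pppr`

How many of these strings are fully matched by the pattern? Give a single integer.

1

1. `rqpr` → no match — must start with `p`
2. `pqrp` → no match
3. `pprqq` → no match
4. `pppr` → match
Total matched: 1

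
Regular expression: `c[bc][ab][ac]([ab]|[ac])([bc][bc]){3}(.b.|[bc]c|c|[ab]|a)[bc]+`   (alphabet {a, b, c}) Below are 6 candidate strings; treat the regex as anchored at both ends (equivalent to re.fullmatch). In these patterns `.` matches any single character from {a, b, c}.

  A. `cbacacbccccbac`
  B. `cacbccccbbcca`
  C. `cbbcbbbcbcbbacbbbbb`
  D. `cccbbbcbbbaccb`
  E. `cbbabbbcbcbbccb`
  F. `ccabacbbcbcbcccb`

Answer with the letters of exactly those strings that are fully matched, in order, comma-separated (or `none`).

A → no match
B → no match
C → no match
D → no match
E → match
F → no match

E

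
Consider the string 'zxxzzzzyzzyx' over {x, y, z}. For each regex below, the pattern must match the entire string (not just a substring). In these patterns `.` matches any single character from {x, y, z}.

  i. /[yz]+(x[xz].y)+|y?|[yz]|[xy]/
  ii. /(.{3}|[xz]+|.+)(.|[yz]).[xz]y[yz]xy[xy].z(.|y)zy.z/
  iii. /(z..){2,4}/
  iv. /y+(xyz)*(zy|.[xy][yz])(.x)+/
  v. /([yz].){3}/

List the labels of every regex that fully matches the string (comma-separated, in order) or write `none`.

i → no match
ii → no match — must end with 'z'
iii → match
iv → no match — must start with 'y'
v → no match

iii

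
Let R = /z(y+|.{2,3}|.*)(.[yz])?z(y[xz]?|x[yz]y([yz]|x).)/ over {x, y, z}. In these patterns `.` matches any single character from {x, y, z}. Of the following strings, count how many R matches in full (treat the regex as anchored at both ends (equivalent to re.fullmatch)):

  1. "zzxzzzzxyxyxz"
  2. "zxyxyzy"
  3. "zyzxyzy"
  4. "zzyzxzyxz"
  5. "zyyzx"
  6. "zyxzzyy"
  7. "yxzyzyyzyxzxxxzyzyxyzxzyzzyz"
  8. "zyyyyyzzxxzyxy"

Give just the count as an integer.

1 → no match
2 → match
3 → match
4 → match
5 → no match
6 → no match
7 → no match — must start with "z"
8 → no match
Total matched: 3

3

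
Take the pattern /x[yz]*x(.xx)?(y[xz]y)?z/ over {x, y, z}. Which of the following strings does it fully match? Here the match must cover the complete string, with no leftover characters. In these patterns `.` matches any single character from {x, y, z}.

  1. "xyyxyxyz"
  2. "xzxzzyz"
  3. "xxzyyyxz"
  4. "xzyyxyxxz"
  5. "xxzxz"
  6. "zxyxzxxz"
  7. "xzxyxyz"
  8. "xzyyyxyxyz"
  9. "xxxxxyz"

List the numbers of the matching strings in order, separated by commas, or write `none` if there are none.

1 → match
2 → no match
3 → no match
4 → match
5 → no match
6 → no match — must start with "x"
7 → match
8 → match
9 → no match

1, 4, 7, 8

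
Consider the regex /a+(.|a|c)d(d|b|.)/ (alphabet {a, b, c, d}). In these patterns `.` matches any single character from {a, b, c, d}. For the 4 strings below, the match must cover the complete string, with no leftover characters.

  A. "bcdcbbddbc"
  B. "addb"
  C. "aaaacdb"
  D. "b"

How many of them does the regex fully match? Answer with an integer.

A → no match — must start with "a"
B → match
C → match
D → no match — must start with "a"
Total matched: 2

2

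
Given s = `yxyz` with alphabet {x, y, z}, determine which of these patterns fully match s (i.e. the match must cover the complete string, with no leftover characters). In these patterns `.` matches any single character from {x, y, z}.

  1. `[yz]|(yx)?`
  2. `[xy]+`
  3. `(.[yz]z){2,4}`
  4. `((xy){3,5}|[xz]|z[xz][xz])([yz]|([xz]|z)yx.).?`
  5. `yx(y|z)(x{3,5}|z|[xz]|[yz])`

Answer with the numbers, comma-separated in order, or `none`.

1 → no match
2 → no match
3 → no match
4 → no match
5 → match

5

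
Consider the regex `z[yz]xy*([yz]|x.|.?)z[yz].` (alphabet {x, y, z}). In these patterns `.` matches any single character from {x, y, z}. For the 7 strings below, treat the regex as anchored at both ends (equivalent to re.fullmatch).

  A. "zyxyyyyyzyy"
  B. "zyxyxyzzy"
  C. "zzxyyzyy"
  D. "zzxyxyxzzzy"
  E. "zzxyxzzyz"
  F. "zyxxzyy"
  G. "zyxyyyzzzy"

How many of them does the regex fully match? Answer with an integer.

6

A → match
B → match
C → match
D → no match
E → match
F → match
G → match
Total matched: 6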